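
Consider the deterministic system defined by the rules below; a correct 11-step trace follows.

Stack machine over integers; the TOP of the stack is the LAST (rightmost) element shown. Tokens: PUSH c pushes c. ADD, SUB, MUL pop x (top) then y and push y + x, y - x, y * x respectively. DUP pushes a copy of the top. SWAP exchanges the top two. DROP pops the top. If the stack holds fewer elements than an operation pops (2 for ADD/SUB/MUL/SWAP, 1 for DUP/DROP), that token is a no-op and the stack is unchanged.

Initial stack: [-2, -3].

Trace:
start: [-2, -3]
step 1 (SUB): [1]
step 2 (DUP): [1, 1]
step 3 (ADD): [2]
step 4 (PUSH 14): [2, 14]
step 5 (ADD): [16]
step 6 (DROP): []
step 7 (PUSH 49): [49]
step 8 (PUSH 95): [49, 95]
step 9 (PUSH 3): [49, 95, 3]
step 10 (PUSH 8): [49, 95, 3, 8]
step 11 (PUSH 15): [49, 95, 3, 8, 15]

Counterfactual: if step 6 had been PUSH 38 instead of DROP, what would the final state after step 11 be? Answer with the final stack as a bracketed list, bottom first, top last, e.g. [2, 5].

[16, 38, 49, 95, 3, 8, 15]

(re-executing from step 6 with the substitution; state before step 6: [16])
step 6 (PUSH 38): [16, 38]
step 7 (PUSH 49): [16, 38, 49]
step 8 (PUSH 95): [16, 38, 49, 95]
step 9 (PUSH 3): [16, 38, 49, 95, 3]
step 10 (PUSH 8): [16, 38, 49, 95, 3, 8]
step 11 (PUSH 15): [16, 38, 49, 95, 3, 8, 15]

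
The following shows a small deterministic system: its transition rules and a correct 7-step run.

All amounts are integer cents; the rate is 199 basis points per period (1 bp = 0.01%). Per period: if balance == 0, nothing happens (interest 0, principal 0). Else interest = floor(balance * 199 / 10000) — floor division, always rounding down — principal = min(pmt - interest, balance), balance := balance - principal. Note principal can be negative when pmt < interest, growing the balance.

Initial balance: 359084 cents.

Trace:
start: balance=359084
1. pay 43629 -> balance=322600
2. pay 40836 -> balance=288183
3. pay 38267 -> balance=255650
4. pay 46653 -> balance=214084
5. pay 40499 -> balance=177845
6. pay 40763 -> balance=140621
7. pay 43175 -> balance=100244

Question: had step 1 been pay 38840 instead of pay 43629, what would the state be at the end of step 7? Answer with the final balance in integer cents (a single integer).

(re-executing from step 1 with the substitution; state before step 1: balance=359084)
1. pay 38840 -> balance=327389
2. pay 40836 -> balance=293068
3. pay 38267 -> balance=260633
4. pay 46653 -> balance=219166
5. pay 40499 -> balance=183028
6. pay 40763 -> balance=145907
7. pay 43175 -> balance=105635

105635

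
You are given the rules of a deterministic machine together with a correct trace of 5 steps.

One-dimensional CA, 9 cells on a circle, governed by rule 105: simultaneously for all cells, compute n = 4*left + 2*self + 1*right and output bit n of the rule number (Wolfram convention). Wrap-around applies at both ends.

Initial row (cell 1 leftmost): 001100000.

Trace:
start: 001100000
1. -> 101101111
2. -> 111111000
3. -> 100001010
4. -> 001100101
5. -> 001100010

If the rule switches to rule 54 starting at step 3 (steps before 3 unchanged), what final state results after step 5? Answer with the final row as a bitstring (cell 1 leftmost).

010010000

(re-executing steps 3..5 under rule 54; state before step 3: 111111000)
3. -> 000000101
4. -> 100001111
5. -> 010010000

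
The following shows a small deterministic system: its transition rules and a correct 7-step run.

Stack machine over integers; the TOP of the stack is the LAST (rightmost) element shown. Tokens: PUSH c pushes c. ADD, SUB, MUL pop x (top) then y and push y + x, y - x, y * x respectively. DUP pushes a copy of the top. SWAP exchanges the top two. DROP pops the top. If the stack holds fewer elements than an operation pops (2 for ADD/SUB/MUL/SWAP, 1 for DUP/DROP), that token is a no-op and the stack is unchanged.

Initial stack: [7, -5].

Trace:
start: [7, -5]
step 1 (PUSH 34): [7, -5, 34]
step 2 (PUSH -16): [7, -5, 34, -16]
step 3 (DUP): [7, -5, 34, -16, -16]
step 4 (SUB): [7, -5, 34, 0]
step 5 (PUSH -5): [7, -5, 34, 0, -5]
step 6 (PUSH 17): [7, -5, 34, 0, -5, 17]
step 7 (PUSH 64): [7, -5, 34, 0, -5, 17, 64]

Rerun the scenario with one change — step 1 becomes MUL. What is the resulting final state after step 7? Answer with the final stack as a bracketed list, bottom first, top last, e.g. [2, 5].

[-35, 0, -5, 17, 64]

(re-executing from step 1 with the substitution; state before step 1: [7, -5])
step 1 (MUL): [-35]
step 2 (PUSH -16): [-35, -16]
step 3 (DUP): [-35, -16, -16]
step 4 (SUB): [-35, 0]
step 5 (PUSH -5): [-35, 0, -5]
step 6 (PUSH 17): [-35, 0, -5, 17]
step 7 (PUSH 64): [-35, 0, -5, 17, 64]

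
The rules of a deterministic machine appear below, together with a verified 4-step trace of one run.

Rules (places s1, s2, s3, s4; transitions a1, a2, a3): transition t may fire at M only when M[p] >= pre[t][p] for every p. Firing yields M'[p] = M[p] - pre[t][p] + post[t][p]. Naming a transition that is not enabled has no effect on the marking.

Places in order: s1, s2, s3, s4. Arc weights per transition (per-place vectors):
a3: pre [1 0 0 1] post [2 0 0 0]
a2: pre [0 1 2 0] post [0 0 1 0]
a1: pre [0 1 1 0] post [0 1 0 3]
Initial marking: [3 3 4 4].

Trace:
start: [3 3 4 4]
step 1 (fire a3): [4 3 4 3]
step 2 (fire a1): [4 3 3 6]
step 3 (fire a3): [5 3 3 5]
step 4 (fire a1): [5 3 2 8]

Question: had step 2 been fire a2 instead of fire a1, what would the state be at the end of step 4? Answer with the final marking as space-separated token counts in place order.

(re-executing from step 2 with the substitution; state before step 2: [4 3 4 3])
step 2 (fire a2): [4 2 3 3]
step 3 (fire a3): [5 2 3 2]
step 4 (fire a1): [5 2 2 5]

5 2 2 5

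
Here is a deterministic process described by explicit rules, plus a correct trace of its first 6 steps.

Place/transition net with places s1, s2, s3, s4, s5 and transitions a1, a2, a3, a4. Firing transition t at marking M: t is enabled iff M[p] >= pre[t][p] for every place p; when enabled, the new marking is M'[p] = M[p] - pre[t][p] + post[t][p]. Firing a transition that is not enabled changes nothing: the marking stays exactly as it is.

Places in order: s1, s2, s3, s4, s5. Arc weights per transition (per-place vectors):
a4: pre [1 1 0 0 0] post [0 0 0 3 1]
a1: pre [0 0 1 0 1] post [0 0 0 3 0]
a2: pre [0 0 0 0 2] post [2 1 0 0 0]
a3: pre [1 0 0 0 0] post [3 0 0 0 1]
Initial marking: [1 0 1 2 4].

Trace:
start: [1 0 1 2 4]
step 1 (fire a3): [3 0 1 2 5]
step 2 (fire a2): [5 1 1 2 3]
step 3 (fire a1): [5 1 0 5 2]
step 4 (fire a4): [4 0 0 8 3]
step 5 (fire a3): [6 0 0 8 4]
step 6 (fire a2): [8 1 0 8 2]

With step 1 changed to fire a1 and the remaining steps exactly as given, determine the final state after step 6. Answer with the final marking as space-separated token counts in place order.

6 1 0 8 1

(re-executing from step 1 with the substitution; state before step 1: [1 0 1 2 4])
step 1 (fire a1): [1 0 0 5 3]
step 2 (fire a2): [3 1 0 5 1]
step 3 (fire a1): [3 1 0 5 1]
step 4 (fire a4): [2 0 0 8 2]
step 5 (fire a3): [4 0 0 8 3]
step 6 (fire a2): [6 1 0 8 1]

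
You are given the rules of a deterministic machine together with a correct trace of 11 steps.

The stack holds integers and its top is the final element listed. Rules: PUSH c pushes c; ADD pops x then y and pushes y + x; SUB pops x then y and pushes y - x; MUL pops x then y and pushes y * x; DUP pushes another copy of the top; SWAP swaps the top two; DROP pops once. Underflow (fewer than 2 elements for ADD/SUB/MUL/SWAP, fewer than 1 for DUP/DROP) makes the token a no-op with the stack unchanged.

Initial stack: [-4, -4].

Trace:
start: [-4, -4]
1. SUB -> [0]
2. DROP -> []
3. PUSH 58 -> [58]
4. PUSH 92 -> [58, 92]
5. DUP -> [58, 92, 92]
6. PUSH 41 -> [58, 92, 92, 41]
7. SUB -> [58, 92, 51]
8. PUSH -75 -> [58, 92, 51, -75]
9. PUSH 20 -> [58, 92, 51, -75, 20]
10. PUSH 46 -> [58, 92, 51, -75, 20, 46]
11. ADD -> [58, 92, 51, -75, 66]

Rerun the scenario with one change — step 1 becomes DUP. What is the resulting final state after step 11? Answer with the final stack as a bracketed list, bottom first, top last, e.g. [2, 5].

(re-executing from step 1 with the substitution; state before step 1: [-4, -4])
1. DUP -> [-4, -4, -4]
2. DROP -> [-4, -4]
3. PUSH 58 -> [-4, -4, 58]
4. PUSH 92 -> [-4, -4, 58, 92]
5. DUP -> [-4, -4, 58, 92, 92]
6. PUSH 41 -> [-4, -4, 58, 92, 92, 41]
7. SUB -> [-4, -4, 58, 92, 51]
8. PUSH -75 -> [-4, -4, 58, 92, 51, -75]
9. PUSH 20 -> [-4, -4, 58, 92, 51, -75, 20]
10. PUSH 46 -> [-4, -4, 58, 92, 51, -75, 20, 46]
11. ADD -> [-4, -4, 58, 92, 51, -75, 66]

[-4, -4, 58, 92, 51, -75, 66]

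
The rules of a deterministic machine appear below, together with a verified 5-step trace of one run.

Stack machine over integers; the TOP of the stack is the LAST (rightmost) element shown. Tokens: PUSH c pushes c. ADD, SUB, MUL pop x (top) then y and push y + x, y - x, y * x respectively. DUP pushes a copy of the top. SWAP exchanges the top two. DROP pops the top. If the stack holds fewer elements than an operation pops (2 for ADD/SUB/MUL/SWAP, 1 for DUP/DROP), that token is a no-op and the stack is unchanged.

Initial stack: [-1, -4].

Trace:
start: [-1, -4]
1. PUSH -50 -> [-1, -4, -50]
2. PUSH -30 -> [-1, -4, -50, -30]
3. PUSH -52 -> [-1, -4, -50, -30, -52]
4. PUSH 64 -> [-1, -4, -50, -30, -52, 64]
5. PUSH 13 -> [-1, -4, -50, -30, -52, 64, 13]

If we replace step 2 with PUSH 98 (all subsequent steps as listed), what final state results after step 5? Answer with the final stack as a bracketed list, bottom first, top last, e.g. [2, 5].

(re-executing from step 2 with the substitution; state before step 2: [-1, -4, -50])
2. PUSH 98 -> [-1, -4, -50, 98]
3. PUSH -52 -> [-1, -4, -50, 98, -52]
4. PUSH 64 -> [-1, -4, -50, 98, -52, 64]
5. PUSH 13 -> [-1, -4, -50, 98, -52, 64, 13]

[-1, -4, -50, 98, -52, 64, 13]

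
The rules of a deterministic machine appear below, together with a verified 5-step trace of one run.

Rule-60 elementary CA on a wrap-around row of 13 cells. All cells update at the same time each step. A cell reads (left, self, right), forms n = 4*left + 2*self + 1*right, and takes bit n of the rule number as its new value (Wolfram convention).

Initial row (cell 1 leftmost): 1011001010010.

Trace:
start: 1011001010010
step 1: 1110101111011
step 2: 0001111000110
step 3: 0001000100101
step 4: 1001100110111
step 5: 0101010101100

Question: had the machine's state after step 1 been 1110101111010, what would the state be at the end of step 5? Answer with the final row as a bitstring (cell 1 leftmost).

state after step 1 := 1110101111010
step 2: 1001111000111
step 3: 0101000100100
step 4: 0111100110110
step 5: 0100010101101

0100010101101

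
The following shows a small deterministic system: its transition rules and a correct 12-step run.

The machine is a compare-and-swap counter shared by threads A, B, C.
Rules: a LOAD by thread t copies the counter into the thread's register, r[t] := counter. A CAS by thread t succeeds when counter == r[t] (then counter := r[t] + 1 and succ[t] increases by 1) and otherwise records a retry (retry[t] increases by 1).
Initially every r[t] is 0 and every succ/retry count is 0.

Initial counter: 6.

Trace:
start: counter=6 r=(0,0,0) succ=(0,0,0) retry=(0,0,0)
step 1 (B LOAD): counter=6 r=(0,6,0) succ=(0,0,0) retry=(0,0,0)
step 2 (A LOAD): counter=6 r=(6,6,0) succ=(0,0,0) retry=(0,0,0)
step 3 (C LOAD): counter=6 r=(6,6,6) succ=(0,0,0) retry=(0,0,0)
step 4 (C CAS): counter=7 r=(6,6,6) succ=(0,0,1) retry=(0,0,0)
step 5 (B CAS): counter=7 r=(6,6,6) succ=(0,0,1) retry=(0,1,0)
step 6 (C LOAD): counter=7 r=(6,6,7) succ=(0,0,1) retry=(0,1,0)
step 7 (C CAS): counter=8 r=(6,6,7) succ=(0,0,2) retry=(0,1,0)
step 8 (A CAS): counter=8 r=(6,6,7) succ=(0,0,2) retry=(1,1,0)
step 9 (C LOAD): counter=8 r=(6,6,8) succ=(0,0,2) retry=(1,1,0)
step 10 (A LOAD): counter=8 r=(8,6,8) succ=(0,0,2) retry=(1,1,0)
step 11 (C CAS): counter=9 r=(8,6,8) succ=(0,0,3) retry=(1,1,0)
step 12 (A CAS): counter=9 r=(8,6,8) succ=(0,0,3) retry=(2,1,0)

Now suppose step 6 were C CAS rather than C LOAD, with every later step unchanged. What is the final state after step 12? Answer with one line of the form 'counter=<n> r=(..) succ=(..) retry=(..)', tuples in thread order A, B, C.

counter=8 r=(7,6,7) succ=(0,0,2) retry=(2,1,2)

(re-executing from step 6 with the substitution; state before step 6: counter=7 r=(6,6,6) succ=(0,0,1) retry=(0,1,0))
step 6 (C CAS): counter=7 r=(6,6,6) succ=(0,0,1) retry=(0,1,1)
step 7 (C CAS): counter=7 r=(6,6,6) succ=(0,0,1) retry=(0,1,2)
step 8 (A CAS): counter=7 r=(6,6,6) succ=(0,0,1) retry=(1,1,2)
step 9 (C LOAD): counter=7 r=(6,6,7) succ=(0,0,1) retry=(1,1,2)
step 10 (A LOAD): counter=7 r=(7,6,7) succ=(0,0,1) retry=(1,1,2)
step 11 (C CAS): counter=8 r=(7,6,7) succ=(0,0,2) retry=(1,1,2)
step 12 (A CAS): counter=8 r=(7,6,7) succ=(0,0,2) retry=(2,1,2)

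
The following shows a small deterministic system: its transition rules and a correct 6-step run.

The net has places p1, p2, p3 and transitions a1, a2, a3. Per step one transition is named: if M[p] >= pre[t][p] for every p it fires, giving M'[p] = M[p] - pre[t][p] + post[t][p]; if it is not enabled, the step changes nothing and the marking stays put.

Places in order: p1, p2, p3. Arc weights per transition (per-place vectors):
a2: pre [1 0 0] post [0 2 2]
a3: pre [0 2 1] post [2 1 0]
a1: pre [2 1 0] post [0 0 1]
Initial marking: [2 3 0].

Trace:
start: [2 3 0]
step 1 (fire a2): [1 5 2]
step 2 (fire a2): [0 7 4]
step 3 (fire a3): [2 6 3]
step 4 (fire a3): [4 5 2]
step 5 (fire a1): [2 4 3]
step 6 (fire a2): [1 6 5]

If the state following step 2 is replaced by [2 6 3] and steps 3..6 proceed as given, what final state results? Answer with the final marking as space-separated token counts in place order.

state after step 2 := [2 6 3]
step 3 (fire a3): [4 5 2]
step 4 (fire a3): [6 4 1]
step 5 (fire a1): [4 3 2]
step 6 (fire a2): [3 5 4]

3 5 4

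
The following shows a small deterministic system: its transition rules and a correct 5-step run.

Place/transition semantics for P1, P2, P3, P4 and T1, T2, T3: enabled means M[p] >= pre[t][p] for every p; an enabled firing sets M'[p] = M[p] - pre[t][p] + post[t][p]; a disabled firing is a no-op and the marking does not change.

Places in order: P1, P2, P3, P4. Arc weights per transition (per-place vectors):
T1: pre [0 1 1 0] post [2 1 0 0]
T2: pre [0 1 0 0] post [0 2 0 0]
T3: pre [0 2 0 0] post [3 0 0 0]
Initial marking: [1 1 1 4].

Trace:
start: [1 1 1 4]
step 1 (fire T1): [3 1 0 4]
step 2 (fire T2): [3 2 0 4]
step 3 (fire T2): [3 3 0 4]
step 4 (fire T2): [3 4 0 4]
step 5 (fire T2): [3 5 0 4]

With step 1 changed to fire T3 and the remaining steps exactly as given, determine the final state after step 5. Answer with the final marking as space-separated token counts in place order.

1 5 1 4

(re-executing from step 1 with the substitution; state before step 1: [1 1 1 4])
step 1 (fire T3): [1 1 1 4]
step 2 (fire T2): [1 2 1 4]
step 3 (fire T2): [1 3 1 4]
step 4 (fire T2): [1 4 1 4]
step 5 (fire T2): [1 5 1 4]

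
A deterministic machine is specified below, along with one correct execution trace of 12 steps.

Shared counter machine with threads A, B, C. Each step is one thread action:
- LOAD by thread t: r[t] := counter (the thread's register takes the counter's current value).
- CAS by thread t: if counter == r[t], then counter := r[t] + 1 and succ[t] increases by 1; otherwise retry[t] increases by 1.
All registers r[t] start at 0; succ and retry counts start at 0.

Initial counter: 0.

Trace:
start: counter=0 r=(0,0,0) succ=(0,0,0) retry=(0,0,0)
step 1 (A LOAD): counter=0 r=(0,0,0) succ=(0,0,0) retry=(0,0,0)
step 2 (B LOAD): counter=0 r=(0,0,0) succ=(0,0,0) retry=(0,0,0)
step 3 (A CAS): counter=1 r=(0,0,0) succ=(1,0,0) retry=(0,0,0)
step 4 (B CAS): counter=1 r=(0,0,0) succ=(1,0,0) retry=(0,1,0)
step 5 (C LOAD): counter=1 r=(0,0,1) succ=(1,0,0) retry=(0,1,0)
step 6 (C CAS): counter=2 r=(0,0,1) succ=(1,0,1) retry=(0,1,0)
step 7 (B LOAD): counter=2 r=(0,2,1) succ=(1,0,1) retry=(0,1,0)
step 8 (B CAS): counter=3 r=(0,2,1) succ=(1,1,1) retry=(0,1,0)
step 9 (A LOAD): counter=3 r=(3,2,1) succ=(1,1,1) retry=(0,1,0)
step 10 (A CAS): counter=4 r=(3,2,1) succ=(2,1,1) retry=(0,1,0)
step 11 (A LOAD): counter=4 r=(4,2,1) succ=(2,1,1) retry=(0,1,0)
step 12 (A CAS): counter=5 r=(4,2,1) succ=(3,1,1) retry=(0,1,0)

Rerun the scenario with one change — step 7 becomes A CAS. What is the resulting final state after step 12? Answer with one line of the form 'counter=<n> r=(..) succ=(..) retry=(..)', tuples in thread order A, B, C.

(re-executing from step 7 with the substitution; state before step 7: counter=2 r=(0,0,1) succ=(1,0,1) retry=(0,1,0))
step 7 (A CAS): counter=2 r=(0,0,1) succ=(1,0,1) retry=(1,1,0)
step 8 (B CAS): counter=2 r=(0,0,1) succ=(1,0,1) retry=(1,2,0)
step 9 (A LOAD): counter=2 r=(2,0,1) succ=(1,0,1) retry=(1,2,0)
step 10 (A CAS): counter=3 r=(2,0,1) succ=(2,0,1) retry=(1,2,0)
step 11 (A LOAD): counter=3 r=(3,0,1) succ=(2,0,1) retry=(1,2,0)
step 12 (A CAS): counter=4 r=(3,0,1) succ=(3,0,1) retry=(1,2,0)

counter=4 r=(3,0,1) succ=(3,0,1) retry=(1,2,0)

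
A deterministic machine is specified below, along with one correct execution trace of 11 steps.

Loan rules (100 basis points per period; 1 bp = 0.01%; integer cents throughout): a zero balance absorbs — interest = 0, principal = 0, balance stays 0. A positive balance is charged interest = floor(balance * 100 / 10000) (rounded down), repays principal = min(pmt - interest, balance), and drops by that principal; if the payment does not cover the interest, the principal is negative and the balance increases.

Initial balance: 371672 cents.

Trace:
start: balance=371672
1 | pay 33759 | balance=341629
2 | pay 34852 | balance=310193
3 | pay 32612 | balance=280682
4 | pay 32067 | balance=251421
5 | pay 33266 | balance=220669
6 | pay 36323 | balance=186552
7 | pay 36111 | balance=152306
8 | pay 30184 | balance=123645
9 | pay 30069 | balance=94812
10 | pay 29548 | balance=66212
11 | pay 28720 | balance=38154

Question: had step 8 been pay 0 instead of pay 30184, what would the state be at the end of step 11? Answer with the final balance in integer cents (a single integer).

(re-executing from step 8 with the substitution; state before step 8: balance=152306)
8 | pay 0 | balance=153829
9 | pay 30069 | balance=125298
10 | pay 29548 | balance=97002
11 | pay 28720 | balance=69252

69252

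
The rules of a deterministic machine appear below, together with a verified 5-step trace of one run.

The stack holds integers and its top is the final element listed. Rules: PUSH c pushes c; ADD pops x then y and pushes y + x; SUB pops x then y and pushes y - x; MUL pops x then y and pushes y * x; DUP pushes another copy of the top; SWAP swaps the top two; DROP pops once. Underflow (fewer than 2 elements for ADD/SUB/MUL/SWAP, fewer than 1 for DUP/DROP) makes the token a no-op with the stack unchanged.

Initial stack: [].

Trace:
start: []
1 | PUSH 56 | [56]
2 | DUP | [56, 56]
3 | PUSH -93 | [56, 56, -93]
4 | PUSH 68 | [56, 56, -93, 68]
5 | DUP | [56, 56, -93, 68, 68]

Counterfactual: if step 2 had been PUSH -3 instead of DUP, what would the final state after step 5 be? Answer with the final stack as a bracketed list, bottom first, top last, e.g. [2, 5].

(re-executing from step 2 with the substitution; state before step 2: [56])
2 | PUSH -3 | [56, -3]
3 | PUSH -93 | [56, -3, -93]
4 | PUSH 68 | [56, -3, -93, 68]
5 | DUP | [56, -3, -93, 68, 68]

[56, -3, -93, 68, 68]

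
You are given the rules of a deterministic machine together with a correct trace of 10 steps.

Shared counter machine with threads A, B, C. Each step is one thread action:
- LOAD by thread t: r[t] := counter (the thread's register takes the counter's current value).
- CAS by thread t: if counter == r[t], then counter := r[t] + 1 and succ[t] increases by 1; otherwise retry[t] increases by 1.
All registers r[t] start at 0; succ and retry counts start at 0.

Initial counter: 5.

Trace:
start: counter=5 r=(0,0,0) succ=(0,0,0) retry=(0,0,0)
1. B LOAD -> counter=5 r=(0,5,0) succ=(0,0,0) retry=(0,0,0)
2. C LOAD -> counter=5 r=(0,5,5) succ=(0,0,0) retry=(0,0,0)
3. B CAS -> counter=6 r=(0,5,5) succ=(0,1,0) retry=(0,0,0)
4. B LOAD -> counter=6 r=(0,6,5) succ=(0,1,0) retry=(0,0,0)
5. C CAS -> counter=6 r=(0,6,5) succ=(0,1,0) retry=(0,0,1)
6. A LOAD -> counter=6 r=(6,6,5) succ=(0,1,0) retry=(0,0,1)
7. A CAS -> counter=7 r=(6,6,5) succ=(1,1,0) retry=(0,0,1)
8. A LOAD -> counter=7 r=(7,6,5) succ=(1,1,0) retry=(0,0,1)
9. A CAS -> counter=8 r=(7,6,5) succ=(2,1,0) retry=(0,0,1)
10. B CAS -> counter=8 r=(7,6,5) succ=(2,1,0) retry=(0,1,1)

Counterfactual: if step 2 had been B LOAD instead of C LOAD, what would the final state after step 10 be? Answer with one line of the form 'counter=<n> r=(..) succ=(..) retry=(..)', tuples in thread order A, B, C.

(re-executing from step 2 with the substitution; state before step 2: counter=5 r=(0,5,0) succ=(0,0,0) retry=(0,0,0))
2. B LOAD -> counter=5 r=(0,5,0) succ=(0,0,0) retry=(0,0,0)
3. B CAS -> counter=6 r=(0,5,0) succ=(0,1,0) retry=(0,0,0)
4. B LOAD -> counter=6 r=(0,6,0) succ=(0,1,0) retry=(0,0,0)
5. C CAS -> counter=6 r=(0,6,0) succ=(0,1,0) retry=(0,0,1)
6. A LOAD -> counter=6 r=(6,6,0) succ=(0,1,0) retry=(0,0,1)
7. A CAS -> counter=7 r=(6,6,0) succ=(1,1,0) retry=(0,0,1)
8. A LOAD -> counter=7 r=(7,6,0) succ=(1,1,0) retry=(0,0,1)
9. A CAS -> counter=8 r=(7,6,0) succ=(2,1,0) retry=(0,0,1)
10. B CAS -> counter=8 r=(7,6,0) succ=(2,1,0) retry=(0,1,1)

counter=8 r=(7,6,0) succ=(2,1,0) retry=(0,1,1)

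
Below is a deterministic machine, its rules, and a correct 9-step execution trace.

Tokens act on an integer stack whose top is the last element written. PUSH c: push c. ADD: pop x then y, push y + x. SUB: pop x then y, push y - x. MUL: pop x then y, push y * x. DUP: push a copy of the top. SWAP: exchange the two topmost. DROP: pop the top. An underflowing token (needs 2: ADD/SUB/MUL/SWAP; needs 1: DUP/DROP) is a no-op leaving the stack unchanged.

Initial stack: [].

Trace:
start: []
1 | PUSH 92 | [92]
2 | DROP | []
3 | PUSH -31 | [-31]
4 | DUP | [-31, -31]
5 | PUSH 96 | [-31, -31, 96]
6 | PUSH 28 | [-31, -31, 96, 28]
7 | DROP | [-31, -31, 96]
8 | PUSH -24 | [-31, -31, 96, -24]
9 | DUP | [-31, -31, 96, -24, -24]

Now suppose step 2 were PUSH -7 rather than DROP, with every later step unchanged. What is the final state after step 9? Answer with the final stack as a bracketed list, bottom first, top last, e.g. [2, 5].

[92, -7, -31, -31, 96, -24, -24]

(re-executing from step 2 with the substitution; state before step 2: [92])
2 | PUSH -7 | [92, -7]
3 | PUSH -31 | [92, -7, -31]
4 | DUP | [92, -7, -31, -31]
5 | PUSH 96 | [92, -7, -31, -31, 96]
6 | PUSH 28 | [92, -7, -31, -31, 96, 28]
7 | DROP | [92, -7, -31, -31, 96]
8 | PUSH -24 | [92, -7, -31, -31, 96, -24]
9 | DUP | [92, -7, -31, -31, 96, -24, -24]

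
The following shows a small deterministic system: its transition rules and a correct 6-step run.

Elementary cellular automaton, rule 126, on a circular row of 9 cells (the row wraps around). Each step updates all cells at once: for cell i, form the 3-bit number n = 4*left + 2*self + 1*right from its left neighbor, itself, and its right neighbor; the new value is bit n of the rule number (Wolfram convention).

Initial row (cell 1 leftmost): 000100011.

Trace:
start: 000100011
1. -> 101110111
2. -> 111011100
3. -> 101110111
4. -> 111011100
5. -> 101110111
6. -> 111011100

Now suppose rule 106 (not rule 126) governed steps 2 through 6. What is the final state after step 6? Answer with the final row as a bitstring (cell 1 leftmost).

(re-executing steps 2..6 under rule 106; state before step 2: 101110111)
2. -> 111011100
3. -> 101110101
4. -> 111011011
5. -> 001111110
6. -> 011000010

011000010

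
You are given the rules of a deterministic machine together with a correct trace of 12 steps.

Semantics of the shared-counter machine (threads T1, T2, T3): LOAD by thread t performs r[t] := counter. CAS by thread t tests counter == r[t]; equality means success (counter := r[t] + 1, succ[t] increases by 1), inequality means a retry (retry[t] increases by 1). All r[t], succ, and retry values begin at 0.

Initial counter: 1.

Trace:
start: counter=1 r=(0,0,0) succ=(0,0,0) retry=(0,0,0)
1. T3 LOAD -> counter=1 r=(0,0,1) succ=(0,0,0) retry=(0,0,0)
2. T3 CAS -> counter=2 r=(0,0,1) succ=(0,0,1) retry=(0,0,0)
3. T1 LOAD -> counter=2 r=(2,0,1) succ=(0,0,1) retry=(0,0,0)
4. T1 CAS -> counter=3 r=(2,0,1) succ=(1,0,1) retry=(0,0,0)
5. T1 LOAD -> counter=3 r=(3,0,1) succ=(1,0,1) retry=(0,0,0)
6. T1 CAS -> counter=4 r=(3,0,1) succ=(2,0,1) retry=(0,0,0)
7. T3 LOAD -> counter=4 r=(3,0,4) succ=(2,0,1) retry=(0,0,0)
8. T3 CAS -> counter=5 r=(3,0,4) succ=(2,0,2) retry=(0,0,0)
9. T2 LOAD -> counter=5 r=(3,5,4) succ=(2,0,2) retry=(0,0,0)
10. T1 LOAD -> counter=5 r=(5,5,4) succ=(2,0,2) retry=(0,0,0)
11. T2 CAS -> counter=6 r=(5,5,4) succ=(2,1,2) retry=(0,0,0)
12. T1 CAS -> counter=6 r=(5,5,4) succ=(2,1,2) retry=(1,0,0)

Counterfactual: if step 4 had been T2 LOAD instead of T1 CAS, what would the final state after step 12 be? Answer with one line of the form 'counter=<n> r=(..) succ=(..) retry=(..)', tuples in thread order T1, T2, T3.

(re-executing from step 4 with the substitution; state before step 4: counter=2 r=(2,0,1) succ=(0,0,1) retry=(0,0,0))
4. T2 LOAD -> counter=2 r=(2,2,1) succ=(0,0,1) retry=(0,0,0)
5. T1 LOAD -> counter=2 r=(2,2,1) succ=(0,0,1) retry=(0,0,0)
6. T1 CAS -> counter=3 r=(2,2,1) succ=(1,0,1) retry=(0,0,0)
7. T3 LOAD -> counter=3 r=(2,2,3) succ=(1,0,1) retry=(0,0,0)
8. T3 CAS -> counter=4 r=(2,2,3) succ=(1,0,2) retry=(0,0,0)
9. T2 LOAD -> counter=4 r=(2,4,3) succ=(1,0,2) retry=(0,0,0)
10. T1 LOAD -> counter=4 r=(4,4,3) succ=(1,0,2) retry=(0,0,0)
11. T2 CAS -> counter=5 r=(4,4,3) succ=(1,1,2) retry=(0,0,0)
12. T1 CAS -> counter=5 r=(4,4,3) succ=(1,1,2) retry=(1,0,0)

counter=5 r=(4,4,3) succ=(1,1,2) retry=(1,0,0)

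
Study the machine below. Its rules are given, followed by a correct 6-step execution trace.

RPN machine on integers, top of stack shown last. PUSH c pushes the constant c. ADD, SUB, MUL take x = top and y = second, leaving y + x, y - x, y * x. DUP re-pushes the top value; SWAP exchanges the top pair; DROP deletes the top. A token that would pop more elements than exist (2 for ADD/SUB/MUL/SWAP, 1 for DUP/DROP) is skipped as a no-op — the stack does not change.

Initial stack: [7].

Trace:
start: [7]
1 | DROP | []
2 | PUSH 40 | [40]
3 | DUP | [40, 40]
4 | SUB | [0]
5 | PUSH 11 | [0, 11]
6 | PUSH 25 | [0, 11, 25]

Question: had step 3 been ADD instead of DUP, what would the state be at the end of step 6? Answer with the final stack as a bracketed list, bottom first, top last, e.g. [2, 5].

[40, 11, 25]

(re-executing from step 3 with the substitution; state before step 3: [40])
3 | ADD | [40]
4 | SUB | [40]
5 | PUSH 11 | [40, 11]
6 | PUSH 25 | [40, 11, 25]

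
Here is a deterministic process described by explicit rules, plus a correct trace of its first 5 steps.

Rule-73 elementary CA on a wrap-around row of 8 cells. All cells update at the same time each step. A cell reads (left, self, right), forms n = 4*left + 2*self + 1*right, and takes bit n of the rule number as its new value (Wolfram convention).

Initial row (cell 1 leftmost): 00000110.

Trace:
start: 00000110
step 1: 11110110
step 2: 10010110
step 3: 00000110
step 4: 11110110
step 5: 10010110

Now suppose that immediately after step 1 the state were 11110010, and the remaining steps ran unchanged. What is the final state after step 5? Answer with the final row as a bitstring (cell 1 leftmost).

state after step 1 := 11110010
step 2: 10010000
step 3: 00000110
step 4: 11110110
step 5: 10010110

10010110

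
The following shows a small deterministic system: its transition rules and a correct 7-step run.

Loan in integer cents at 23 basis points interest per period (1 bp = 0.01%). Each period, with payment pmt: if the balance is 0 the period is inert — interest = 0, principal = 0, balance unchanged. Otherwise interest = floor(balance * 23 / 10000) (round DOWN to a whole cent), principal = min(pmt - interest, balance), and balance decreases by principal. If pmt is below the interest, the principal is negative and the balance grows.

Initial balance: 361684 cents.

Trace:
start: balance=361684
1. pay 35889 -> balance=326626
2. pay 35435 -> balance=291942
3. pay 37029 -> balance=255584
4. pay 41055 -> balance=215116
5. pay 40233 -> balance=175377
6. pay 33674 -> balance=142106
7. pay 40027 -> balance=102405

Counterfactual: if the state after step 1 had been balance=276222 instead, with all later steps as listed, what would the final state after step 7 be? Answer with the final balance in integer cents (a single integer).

state after step 1 := balance=276222
2. pay 35435 -> balance=241422
3. pay 37029 -> balance=204948
4. pay 41055 -> balance=164364
5. pay 40233 -> balance=124509
6. pay 33674 -> balance=91121
7. pay 40027 -> balance=51303

51303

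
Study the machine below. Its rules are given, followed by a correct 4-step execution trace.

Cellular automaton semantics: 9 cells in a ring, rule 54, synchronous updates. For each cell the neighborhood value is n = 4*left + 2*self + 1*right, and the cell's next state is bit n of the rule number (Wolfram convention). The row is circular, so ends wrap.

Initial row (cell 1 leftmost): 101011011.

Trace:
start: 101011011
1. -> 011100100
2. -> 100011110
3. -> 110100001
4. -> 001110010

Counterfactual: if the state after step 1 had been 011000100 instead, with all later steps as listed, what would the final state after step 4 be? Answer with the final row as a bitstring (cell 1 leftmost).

state after step 1 := 011000100
2. -> 100101110
3. -> 111110001
4. -> 000001010

000001010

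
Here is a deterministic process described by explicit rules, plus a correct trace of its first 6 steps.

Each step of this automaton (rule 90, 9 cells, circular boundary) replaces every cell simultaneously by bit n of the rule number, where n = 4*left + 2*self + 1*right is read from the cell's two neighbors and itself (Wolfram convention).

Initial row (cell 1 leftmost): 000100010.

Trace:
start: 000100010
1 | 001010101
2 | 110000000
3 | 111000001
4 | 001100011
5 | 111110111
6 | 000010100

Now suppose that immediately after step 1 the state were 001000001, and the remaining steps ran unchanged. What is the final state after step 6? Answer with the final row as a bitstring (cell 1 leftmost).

001110111

state after step 1 := 001000001
2 | 110100010
3 | 110010100
4 | 111100011
5 | 000110110
6 | 001110111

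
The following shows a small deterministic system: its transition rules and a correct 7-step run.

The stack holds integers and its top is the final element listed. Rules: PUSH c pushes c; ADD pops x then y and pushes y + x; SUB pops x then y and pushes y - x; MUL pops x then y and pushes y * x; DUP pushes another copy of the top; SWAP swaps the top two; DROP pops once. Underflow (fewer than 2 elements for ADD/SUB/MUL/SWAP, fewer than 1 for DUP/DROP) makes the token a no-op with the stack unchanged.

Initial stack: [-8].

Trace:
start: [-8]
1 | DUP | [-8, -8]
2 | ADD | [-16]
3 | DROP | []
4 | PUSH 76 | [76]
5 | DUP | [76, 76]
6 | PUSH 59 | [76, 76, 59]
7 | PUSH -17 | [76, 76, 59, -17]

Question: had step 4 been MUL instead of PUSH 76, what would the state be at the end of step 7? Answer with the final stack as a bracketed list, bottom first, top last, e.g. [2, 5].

[59, -17]

(re-executing from step 4 with the substitution; state before step 4: [])
4 | MUL | []
5 | DUP | []
6 | PUSH 59 | [59]
7 | PUSH -17 | [59, -17]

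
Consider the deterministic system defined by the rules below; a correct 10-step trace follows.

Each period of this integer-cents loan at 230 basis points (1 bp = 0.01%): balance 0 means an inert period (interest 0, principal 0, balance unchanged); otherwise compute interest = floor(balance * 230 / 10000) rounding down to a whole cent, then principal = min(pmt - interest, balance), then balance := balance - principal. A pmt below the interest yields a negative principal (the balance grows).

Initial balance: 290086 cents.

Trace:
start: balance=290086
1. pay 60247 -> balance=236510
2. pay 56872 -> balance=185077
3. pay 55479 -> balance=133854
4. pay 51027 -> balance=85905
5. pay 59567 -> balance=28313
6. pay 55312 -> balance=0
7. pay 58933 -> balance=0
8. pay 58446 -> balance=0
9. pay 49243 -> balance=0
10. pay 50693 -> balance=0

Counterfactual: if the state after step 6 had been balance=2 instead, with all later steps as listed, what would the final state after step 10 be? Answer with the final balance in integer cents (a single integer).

0

state after step 6 := balance=2
7. pay 58933 -> balance=0
8. pay 58446 -> balance=0
9. pay 49243 -> balance=0
10. pay 50693 -> balance=0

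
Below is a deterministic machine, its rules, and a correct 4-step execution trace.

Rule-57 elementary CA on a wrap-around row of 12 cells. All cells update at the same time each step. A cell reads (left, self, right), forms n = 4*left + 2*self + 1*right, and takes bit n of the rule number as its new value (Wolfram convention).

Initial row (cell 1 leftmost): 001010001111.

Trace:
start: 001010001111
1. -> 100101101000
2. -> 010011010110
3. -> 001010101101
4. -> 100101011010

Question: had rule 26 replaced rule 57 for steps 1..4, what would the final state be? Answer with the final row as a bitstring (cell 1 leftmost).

(re-executing steps 1..4 under rule 26; state before step 1: 001010001111)
1. -> 110001011000
2. -> 101010010101
3. -> 000001100001
4. -> 100011010010

100011010010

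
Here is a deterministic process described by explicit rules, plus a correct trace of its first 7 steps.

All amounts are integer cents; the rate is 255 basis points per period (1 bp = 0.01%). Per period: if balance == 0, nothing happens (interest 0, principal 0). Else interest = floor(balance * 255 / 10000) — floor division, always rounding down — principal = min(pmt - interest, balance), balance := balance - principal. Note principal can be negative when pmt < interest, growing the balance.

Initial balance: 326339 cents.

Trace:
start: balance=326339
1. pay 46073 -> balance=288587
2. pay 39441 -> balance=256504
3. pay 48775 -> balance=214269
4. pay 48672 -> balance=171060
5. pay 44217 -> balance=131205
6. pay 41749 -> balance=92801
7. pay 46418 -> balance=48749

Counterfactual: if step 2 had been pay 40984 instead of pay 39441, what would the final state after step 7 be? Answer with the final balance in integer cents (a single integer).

(re-executing from step 2 with the substitution; state before step 2: balance=288587)
2. pay 40984 -> balance=254961
3. pay 48775 -> balance=212687
4. pay 48672 -> balance=169438
5. pay 44217 -> balance=129541
6. pay 41749 -> balance=91095
7. pay 46418 -> balance=46999

46999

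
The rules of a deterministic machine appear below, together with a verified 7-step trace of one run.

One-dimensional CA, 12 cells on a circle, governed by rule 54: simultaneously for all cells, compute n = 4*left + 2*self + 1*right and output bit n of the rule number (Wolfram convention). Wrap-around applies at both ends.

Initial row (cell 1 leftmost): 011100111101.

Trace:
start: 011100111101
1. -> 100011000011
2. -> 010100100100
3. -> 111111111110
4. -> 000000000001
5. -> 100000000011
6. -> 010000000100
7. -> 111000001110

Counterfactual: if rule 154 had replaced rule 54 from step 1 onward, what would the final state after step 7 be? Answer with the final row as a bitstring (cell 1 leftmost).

(re-executing steps 1..7 under rule 154; state before step 1: 011100111101)
1. -> 011011111000
2. -> 110011110100
3. -> 101111100011
4. -> 001111010111
5. -> 111110000110
6. -> 111101001100
7. -> 111000111011

111000111011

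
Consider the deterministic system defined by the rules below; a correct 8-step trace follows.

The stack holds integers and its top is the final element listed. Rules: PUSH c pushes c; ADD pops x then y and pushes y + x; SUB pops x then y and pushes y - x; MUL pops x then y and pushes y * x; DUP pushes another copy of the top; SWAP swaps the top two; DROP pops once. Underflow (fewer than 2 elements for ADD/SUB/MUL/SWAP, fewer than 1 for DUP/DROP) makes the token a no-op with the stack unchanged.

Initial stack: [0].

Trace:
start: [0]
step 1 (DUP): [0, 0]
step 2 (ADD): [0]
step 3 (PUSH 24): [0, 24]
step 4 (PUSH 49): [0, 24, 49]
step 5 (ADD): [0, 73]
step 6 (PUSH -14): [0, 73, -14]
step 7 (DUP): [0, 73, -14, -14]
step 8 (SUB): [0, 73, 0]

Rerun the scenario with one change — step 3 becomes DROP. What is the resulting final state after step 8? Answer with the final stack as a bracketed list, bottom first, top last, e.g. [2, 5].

(re-executing from step 3 with the substitution; state before step 3: [0])
step 3 (DROP): []
step 4 (PUSH 49): [49]
step 5 (ADD): [49]
step 6 (PUSH -14): [49, -14]
step 7 (DUP): [49, -14, -14]
step 8 (SUB): [49, 0]

[49, 0]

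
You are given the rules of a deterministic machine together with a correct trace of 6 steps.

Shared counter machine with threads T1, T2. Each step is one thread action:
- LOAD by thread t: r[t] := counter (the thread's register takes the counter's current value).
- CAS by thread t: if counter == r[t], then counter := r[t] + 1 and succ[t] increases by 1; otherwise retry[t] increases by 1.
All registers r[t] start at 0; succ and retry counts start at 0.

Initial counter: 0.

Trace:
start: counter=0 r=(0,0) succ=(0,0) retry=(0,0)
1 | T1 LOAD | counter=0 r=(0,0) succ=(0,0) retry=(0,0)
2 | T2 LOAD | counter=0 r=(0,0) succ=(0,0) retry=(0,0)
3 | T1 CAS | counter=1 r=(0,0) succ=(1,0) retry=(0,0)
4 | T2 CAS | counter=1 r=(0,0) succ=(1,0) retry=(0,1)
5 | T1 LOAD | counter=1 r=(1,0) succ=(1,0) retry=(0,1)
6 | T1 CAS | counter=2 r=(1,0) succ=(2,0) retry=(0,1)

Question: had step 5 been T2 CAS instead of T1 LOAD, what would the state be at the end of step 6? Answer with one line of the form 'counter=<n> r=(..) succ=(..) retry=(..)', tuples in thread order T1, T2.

counter=1 r=(0,0) succ=(1,0) retry=(1,2)

(re-executing from step 5 with the substitution; state before step 5: counter=1 r=(0,0) succ=(1,0) retry=(0,1))
5 | T2 CAS | counter=1 r=(0,0) succ=(1,0) retry=(0,2)
6 | T1 CAS | counter=1 r=(0,0) succ=(1,0) retry=(1,2)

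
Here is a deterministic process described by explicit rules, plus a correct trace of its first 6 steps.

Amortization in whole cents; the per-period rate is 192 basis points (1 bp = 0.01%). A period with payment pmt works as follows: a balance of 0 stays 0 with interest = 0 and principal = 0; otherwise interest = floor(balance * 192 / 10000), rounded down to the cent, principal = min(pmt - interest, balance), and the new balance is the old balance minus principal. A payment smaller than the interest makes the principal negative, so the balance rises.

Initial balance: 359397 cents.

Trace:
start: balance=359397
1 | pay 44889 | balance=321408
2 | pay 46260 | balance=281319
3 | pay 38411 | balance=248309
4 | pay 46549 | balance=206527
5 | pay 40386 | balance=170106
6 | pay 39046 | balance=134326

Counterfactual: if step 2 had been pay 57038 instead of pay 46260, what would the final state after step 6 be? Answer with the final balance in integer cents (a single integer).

(re-executing from step 2 with the substitution; state before step 2: balance=321408)
2 | pay 57038 | balance=270541
3 | pay 38411 | balance=237324
4 | pay 46549 | balance=195331
5 | pay 40386 | balance=158695
6 | pay 39046 | balance=122695

122695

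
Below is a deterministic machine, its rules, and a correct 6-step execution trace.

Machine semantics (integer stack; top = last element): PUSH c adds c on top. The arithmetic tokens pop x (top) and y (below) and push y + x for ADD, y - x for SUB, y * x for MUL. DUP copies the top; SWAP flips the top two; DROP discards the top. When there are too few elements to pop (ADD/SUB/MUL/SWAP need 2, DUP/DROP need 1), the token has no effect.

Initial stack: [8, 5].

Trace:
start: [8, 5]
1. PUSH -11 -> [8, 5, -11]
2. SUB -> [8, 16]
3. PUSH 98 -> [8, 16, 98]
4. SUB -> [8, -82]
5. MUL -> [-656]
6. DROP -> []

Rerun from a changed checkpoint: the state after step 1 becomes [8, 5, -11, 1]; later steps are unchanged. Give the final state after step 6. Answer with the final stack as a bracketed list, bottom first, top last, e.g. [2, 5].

[8]

state after step 1 := [8, 5, -11, 1]
2. SUB -> [8, 5, -12]
3. PUSH 98 -> [8, 5, -12, 98]
4. SUB -> [8, 5, -110]
5. MUL -> [8, -550]
6. DROP -> [8]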